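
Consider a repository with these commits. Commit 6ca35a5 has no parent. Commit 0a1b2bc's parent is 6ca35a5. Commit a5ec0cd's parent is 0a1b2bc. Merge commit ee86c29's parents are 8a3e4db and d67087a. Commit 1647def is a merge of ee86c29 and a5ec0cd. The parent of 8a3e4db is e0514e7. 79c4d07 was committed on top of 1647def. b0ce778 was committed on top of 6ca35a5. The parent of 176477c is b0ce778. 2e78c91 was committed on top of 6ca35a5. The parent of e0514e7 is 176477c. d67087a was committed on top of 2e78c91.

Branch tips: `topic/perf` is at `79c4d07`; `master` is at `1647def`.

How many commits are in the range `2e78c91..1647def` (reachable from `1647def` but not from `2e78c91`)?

9

Reachable from 1647def: {0a1b2bc, 1647def, 176477c, 2e78c91, 6ca35a5, 8a3e4db, a5ec0cd, b0ce778, d67087a, e0514e7, ee86c29}.
Reachable from 2e78c91: {2e78c91, 6ca35a5}.
In 1647def's history but not 2e78c91's: {0a1b2bc, 1647def, 176477c, 8a3e4db, a5ec0cd, b0ce778, d67087a, e0514e7, ee86c29} — 9 commits.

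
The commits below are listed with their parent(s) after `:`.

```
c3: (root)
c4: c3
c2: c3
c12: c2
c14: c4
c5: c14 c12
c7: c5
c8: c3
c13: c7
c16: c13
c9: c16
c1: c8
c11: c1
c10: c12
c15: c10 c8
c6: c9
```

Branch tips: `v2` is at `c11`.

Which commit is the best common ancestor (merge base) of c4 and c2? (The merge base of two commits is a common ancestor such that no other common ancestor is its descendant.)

Ancestors of c4: {c3, c4}.
Ancestors of c2: {c2, c3}.
Common ancestors: {c3}.
The only common ancestor is c3, so it is the merge base.

c3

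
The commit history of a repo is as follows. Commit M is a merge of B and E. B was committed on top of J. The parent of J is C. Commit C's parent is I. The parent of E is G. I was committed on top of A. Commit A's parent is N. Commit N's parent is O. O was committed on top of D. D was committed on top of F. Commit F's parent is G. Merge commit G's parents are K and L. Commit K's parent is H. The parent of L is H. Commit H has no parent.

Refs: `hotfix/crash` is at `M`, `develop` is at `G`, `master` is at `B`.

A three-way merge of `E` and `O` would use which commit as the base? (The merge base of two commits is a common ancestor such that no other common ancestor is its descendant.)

G

Ancestors of E: {E, G, H, K, L}.
Ancestors of O: {D, F, G, H, K, L, O}.
Common ancestors: {G, H, K, L}.
Among these, G is not an ancestor of any other common ancestor — it is the merge base.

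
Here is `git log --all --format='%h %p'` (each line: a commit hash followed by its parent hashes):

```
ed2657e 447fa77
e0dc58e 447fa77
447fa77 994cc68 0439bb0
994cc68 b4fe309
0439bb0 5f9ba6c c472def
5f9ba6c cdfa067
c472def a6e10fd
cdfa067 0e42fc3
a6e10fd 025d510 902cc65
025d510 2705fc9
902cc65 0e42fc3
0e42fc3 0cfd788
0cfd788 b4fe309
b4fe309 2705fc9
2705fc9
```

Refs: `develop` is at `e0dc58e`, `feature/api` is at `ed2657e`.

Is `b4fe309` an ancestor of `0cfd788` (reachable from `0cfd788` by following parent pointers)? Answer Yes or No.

Ancestors of 0cfd788 (commits reachable by following parents): {0cfd788, 2705fc9, b4fe309}.
b4fe309 is in that set, so it is an ancestor of 0cfd788.

Yes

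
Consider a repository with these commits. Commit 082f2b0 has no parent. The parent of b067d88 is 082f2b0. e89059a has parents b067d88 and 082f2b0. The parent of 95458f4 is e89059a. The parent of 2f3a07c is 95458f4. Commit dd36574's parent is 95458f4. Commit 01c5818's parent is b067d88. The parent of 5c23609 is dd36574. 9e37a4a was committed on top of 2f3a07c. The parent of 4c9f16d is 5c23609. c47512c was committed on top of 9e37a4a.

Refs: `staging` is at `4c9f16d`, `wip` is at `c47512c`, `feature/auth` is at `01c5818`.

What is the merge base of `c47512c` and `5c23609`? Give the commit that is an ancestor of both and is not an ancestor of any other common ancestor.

Ancestors of c47512c: {082f2b0, 2f3a07c, 95458f4, 9e37a4a, b067d88, c47512c, e89059a}.
Ancestors of 5c23609: {082f2b0, 5c23609, 95458f4, b067d88, dd36574, e89059a}.
Common ancestors: {082f2b0, 95458f4, b067d88, e89059a}.
Among these, 95458f4 is not an ancestor of any other common ancestor — it is the merge base.

95458f4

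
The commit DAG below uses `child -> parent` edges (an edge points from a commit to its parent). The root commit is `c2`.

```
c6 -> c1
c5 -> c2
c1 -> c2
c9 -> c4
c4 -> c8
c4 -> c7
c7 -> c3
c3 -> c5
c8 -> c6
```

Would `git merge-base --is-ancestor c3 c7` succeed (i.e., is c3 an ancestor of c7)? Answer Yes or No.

Yes

Ancestors of c7 (commits reachable by following parents): {c2, c3, c5, c7}.
c3 is in that set, so it is an ancestor of c7.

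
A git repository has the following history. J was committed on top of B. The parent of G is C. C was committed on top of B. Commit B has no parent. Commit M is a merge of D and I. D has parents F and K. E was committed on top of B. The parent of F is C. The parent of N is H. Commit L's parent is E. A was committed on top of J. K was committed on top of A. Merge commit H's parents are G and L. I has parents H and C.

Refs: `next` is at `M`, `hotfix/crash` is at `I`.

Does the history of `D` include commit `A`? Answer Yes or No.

Ancestors of D (commits reachable by following parents): {A, B, C, D, F, J, K}.
A is in that set, so it is an ancestor of D.

Yes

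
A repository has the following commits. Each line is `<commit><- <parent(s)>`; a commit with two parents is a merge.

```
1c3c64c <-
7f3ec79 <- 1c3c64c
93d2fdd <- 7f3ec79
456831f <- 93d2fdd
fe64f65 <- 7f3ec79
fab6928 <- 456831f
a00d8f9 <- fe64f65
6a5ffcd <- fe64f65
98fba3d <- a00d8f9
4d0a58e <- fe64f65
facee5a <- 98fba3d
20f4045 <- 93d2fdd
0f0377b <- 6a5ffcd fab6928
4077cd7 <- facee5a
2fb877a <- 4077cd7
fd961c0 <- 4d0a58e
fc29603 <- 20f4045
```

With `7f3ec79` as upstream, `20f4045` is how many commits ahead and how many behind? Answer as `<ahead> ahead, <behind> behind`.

2 ahead, 0 behind

Reachable from 20f4045: {1c3c64c, 20f4045, 7f3ec79, 93d2fdd}.
Reachable from 7f3ec79: {1c3c64c, 7f3ec79}.
Only in 20f4045's history (ahead): {20f4045, 93d2fdd} — 2.
Only in 7f3ec79's history (behind): {} — 0.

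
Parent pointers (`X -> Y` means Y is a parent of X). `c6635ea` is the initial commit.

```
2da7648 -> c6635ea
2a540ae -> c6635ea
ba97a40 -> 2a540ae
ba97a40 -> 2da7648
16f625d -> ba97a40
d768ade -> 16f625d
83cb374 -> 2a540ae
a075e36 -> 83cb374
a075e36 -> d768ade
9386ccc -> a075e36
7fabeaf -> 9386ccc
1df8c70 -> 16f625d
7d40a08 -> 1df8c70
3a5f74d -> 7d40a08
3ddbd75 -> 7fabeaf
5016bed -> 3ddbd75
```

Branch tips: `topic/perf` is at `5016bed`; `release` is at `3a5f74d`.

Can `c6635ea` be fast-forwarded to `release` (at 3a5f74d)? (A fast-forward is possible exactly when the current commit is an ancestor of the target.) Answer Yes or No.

Yes

A fast-forward from c6635ea to 3a5f74d is possible iff c6635ea is an ancestor of 3a5f74d.
Ancestors of 3a5f74d: {16f625d, 1df8c70, 2a540ae, 2da7648, 3a5f74d, 7d40a08, ba97a40, c6635ea}.
c6635ea is among them, so fast-forward is possible.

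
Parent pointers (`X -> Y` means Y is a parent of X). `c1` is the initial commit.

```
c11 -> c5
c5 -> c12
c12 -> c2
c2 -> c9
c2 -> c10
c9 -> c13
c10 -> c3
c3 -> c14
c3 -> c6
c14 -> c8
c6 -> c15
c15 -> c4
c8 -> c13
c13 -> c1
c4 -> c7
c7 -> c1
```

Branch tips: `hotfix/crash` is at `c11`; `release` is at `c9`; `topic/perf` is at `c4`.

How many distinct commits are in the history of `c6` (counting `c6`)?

5

Walking parent pointers from c6: reachable set = {c1, c15, c4, c6, c7}.
That is 5 commits.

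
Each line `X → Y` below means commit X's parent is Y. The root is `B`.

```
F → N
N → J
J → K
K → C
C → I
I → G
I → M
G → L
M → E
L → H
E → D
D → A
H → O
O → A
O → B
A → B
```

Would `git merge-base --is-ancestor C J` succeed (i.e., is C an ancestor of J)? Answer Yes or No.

Ancestors of J (commits reachable by following parents): {A, B, C, D, E, G, H, I, J, K, L, M, O}.
C is in that set, so it is an ancestor of J.

Yes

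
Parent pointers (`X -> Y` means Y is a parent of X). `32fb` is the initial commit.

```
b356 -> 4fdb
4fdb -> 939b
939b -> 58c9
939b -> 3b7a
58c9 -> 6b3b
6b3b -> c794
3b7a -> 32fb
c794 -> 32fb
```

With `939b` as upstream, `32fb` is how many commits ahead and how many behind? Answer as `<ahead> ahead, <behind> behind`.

Reachable from 32fb: {32fb}.
Reachable from 939b: {32fb, 3b7a, 58c9, 6b3b, 939b, c794}.
Only in 32fb's history (ahead): {} — 0.
Only in 939b's history (behind): {3b7a, 58c9, 6b3b, 939b, c794} — 5.

0 ahead, 5 behind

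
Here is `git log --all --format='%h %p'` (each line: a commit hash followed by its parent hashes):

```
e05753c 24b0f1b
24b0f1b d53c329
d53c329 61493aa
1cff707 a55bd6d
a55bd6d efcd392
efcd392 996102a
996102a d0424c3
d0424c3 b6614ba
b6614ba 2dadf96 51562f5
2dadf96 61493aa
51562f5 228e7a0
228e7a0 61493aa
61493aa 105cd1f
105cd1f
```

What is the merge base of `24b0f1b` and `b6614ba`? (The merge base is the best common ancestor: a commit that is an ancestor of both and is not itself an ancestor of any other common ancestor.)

Ancestors of 24b0f1b: {105cd1f, 24b0f1b, 61493aa, d53c329}.
Ancestors of b6614ba: {105cd1f, 228e7a0, 2dadf96, 51562f5, 61493aa, b6614ba}.
Common ancestors: {105cd1f, 61493aa}.
Among these, 61493aa is not an ancestor of any other common ancestor — it is the merge base.

61493aa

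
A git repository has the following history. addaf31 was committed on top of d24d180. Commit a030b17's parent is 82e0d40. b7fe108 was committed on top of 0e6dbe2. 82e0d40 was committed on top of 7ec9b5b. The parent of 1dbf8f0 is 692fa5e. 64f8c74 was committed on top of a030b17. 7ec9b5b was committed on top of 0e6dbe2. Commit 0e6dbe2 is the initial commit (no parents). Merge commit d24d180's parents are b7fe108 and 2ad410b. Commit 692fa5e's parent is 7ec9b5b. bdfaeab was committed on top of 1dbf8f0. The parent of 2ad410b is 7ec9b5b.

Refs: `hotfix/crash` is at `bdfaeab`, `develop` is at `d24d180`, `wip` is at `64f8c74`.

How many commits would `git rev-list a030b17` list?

4

Walking parent pointers from a030b17: reachable set = {0e6dbe2, 7ec9b5b, 82e0d40, a030b17}.
That is 4 commits.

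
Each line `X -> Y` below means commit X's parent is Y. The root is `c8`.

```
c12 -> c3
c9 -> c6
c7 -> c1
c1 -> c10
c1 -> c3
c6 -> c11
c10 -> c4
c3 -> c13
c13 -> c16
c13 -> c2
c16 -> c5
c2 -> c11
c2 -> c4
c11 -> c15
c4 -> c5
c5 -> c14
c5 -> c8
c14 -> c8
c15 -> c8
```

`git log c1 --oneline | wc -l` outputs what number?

Walking parent pointers from c1: reachable set = {c1, c10, c11, c13, c14, c15, c16, c2, c3, c4, c5, c8}.
That is 12 commits.

12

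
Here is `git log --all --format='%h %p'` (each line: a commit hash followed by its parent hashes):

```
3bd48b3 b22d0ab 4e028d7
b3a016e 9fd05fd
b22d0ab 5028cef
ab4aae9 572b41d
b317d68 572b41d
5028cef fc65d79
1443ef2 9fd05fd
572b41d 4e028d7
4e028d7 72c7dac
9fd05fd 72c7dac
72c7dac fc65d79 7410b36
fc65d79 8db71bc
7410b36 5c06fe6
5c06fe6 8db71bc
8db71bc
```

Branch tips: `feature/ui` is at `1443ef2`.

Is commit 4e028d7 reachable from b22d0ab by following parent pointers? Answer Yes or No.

Ancestors of b22d0ab: {5028cef, 8db71bc, b22d0ab, fc65d79}.
4e028d7 is not in that set, so it is not an ancestor of b22d0ab.

No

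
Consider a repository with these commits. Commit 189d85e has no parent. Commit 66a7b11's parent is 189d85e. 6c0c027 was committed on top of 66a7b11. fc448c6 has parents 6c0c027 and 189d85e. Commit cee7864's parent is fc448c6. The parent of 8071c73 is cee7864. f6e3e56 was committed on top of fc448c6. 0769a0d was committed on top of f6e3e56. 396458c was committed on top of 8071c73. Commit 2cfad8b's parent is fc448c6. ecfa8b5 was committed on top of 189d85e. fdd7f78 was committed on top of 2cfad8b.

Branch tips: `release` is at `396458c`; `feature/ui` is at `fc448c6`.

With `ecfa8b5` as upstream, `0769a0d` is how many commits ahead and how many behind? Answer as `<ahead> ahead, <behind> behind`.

5 ahead, 1 behind

Reachable from 0769a0d: {0769a0d, 189d85e, 66a7b11, 6c0c027, f6e3e56, fc448c6}.
Reachable from ecfa8b5: {189d85e, ecfa8b5}.
Only in 0769a0d's history (ahead): {0769a0d, 66a7b11, 6c0c027, f6e3e56, fc448c6} — 5.
Only in ecfa8b5's history (behind): {ecfa8b5} — 1.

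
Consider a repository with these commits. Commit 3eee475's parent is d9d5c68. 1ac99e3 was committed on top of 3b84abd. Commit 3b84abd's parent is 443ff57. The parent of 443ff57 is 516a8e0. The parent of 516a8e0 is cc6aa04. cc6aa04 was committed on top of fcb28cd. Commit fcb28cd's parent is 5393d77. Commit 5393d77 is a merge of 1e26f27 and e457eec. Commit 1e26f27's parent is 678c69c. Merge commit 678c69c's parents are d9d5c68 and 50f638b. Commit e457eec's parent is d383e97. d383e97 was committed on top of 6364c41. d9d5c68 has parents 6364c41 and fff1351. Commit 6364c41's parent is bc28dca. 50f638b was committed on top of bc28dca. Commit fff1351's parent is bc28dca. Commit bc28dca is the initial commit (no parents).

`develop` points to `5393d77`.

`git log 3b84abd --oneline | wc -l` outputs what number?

Walking parent pointers from 3b84abd: reachable set = {1e26f27, 3b84abd, 443ff57, 50f638b, 516a8e0, 5393d77, 6364c41, 678c69c, bc28dca, cc6aa04, d383e97, d9d5c68, e457eec, fcb28cd, fff1351}.
That is 15 commits.

15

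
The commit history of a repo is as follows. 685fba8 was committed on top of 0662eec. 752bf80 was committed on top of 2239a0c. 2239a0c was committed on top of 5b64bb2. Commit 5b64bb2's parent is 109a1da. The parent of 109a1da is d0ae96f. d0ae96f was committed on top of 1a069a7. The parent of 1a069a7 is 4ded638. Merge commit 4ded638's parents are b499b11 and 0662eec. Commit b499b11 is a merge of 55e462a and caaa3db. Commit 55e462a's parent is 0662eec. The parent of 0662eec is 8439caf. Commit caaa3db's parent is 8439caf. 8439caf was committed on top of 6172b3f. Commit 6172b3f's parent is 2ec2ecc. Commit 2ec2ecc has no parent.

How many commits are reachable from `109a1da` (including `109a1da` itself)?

Walking parent pointers from 109a1da: reachable set = {0662eec, 109a1da, 1a069a7, 2ec2ecc, 4ded638, 55e462a, 6172b3f, 8439caf, b499b11, caaa3db, d0ae96f}.
That is 11 commits.

11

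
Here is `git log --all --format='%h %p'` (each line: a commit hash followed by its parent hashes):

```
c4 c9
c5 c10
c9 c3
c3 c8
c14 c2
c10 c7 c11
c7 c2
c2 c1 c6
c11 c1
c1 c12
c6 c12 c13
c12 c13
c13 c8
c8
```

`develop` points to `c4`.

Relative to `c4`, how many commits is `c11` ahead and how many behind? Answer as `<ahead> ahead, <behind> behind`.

Reachable from c11: {c1, c11, c12, c13, c8}.
Reachable from c4: {c3, c4, c8, c9}.
Only in c11's history (ahead): {c1, c11, c12, c13} — 4.
Only in c4's history (behind): {c3, c4, c9} — 3.

4 ahead, 3 behind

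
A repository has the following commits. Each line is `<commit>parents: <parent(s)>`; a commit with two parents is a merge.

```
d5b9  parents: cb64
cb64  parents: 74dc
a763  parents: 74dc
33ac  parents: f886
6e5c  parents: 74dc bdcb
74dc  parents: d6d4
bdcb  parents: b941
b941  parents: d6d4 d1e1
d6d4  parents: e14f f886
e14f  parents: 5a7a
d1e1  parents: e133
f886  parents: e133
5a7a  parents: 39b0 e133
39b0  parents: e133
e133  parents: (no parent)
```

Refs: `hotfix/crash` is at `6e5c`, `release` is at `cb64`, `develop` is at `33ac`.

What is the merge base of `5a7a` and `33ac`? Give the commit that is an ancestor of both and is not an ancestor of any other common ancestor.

Ancestors of 5a7a: {39b0, 5a7a, e133}.
Ancestors of 33ac: {33ac, e133, f886}.
Common ancestors: {e133}.
The only common ancestor is e133, so it is the merge base.

e133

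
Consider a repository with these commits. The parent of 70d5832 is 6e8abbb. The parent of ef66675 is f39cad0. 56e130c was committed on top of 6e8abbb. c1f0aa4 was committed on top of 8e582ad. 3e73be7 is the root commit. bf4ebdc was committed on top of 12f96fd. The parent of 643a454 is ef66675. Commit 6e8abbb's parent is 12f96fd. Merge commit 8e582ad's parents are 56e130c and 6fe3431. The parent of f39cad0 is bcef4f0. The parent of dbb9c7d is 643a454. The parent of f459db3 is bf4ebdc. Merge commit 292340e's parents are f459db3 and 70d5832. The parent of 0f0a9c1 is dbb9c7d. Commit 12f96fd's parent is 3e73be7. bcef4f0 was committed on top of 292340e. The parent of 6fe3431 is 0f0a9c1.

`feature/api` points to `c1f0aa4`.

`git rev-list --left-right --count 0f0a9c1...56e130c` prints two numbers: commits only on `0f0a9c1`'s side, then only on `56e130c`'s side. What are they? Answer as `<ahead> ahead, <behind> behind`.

10 ahead, 1 behind

Reachable from 0f0a9c1: {0f0a9c1, 12f96fd, 292340e, 3e73be7, 643a454, 6e8abbb, 70d5832, bcef4f0, bf4ebdc, dbb9c7d, ef66675, f39cad0, f459db3}.
Reachable from 56e130c: {12f96fd, 3e73be7, 56e130c, 6e8abbb}.
Only in 0f0a9c1's history (ahead): {0f0a9c1, 292340e, 643a454, 70d5832, bcef4f0, bf4ebdc, dbb9c7d, ef66675, f39cad0, f459db3} — 10.
Only in 56e130c's history (behind): {56e130c} — 1.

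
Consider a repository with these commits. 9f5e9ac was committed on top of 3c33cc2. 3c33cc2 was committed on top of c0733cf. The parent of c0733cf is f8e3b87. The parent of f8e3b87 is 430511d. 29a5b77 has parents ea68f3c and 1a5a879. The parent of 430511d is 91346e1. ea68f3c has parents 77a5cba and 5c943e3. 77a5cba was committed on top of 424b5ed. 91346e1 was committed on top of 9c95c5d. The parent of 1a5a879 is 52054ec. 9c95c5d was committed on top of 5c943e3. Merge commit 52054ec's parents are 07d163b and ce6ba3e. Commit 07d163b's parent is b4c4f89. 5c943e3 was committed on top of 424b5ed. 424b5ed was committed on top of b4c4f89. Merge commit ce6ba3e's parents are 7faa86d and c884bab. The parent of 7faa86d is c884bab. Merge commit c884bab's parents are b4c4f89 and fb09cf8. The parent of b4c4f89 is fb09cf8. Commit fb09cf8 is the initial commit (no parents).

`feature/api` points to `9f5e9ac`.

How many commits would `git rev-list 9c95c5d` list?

Walking parent pointers from 9c95c5d: reachable set = {424b5ed, 5c943e3, 9c95c5d, b4c4f89, fb09cf8}.
That is 5 commits.

5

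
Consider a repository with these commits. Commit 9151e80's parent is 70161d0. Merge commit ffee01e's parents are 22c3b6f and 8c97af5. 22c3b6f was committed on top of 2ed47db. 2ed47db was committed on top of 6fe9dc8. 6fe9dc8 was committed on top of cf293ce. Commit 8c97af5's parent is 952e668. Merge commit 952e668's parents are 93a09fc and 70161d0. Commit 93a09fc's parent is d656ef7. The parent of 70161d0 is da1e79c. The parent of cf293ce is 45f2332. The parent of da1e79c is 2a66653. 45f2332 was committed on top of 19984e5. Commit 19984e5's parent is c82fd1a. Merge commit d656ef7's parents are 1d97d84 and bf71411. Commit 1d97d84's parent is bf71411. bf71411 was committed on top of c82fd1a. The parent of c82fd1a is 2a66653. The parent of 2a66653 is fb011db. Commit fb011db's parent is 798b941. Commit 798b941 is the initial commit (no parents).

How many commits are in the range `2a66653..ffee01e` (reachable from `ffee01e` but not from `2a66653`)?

16

Reachable from ffee01e: {19984e5, 1d97d84, 22c3b6f, 2a66653, 2ed47db, 45f2332, 6fe9dc8, 70161d0, 798b941, 8c97af5, 93a09fc, 952e668, bf71411, c82fd1a, cf293ce, d656ef7, da1e79c, fb011db, ffee01e}.
Reachable from 2a66653: {2a66653, 798b941, fb011db}.
In ffee01e's history but not 2a66653's: {19984e5, 1d97d84, 22c3b6f, 2ed47db, 45f2332, 6fe9dc8, 70161d0, 8c97af5, 93a09fc, 952e668, bf71411, c82fd1a, cf293ce, d656ef7, da1e79c, ffee01e} — 16 commits.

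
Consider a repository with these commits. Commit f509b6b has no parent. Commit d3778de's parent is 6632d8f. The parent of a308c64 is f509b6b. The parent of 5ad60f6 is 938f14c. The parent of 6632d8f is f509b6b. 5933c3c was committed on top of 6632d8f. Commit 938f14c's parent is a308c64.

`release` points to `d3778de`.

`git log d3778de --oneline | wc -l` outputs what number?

Walking parent pointers from d3778de: reachable set = {6632d8f, d3778de, f509b6b}.
That is 3 commits.

3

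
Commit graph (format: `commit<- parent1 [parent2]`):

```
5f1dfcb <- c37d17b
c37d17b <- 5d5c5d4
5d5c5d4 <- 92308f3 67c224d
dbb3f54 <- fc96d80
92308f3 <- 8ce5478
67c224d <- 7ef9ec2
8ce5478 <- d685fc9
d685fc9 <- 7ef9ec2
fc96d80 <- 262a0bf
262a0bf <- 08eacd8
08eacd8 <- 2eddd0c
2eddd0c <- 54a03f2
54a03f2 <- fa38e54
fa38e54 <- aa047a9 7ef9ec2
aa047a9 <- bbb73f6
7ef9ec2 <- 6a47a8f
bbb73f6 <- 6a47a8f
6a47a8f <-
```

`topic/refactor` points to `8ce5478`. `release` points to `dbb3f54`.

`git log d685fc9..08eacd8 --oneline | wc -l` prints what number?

Reachable from 08eacd8: {08eacd8, 2eddd0c, 54a03f2, 6a47a8f, 7ef9ec2, aa047a9, bbb73f6, fa38e54}.
Reachable from d685fc9: {6a47a8f, 7ef9ec2, d685fc9}.
In 08eacd8's history but not d685fc9's: {08eacd8, 2eddd0c, 54a03f2, aa047a9, bbb73f6, fa38e54} — 6 commits.

6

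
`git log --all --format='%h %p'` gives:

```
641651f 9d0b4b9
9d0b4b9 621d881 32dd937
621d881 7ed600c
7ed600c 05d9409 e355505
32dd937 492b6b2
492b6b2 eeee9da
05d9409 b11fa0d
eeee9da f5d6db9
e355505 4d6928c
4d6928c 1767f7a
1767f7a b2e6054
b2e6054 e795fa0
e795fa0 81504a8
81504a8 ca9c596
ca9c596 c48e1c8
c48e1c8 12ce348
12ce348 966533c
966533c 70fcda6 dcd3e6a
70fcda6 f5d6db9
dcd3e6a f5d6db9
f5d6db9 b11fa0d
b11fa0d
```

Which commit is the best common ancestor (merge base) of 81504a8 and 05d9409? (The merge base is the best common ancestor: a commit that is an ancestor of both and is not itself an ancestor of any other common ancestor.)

b11fa0d

Ancestors of 81504a8: {12ce348, 70fcda6, 81504a8, 966533c, b11fa0d, c48e1c8, ca9c596, dcd3e6a, f5d6db9}.
Ancestors of 05d9409: {05d9409, b11fa0d}.
Common ancestors: {b11fa0d}.
The only common ancestor is b11fa0d, so it is the merge base.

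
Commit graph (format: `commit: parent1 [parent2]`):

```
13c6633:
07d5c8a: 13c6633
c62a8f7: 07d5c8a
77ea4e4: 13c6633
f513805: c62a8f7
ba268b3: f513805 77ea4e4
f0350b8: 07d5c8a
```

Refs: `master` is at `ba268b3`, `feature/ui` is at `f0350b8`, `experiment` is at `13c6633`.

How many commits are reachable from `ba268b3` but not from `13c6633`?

Reachable from ba268b3: {07d5c8a, 13c6633, 77ea4e4, ba268b3, c62a8f7, f513805}.
Reachable from 13c6633: {13c6633}.
In ba268b3's history but not 13c6633's: {07d5c8a, 77ea4e4, ba268b3, c62a8f7, f513805} — 5 commits.

5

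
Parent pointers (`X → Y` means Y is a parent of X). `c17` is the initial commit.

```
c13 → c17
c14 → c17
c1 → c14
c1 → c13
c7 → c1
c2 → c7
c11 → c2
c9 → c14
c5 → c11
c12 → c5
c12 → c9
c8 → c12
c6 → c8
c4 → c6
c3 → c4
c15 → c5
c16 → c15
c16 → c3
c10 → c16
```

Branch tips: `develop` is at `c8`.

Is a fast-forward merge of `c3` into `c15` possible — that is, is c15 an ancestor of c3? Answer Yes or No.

A fast-forward from c15 to c3 is possible iff c15 is an ancestor of c3.
Ancestors of c3: {c1, c11, c12, c13, c14, c17, c2, c3, c4, c5, c6, c7, c8, c9}.
c15 is not among them, so fast-forward is not possible.

No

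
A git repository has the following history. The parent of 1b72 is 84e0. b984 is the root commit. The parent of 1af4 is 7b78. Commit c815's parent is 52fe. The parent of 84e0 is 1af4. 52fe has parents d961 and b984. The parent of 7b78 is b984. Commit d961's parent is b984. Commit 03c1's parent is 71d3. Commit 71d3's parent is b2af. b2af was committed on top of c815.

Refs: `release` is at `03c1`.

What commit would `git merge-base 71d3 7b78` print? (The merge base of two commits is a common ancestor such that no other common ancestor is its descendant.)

b984

Ancestors of 71d3: {52fe, 71d3, b2af, b984, c815, d961}.
Ancestors of 7b78: {7b78, b984}.
Common ancestors: {b984}.
The only common ancestor is b984, so it is the merge base.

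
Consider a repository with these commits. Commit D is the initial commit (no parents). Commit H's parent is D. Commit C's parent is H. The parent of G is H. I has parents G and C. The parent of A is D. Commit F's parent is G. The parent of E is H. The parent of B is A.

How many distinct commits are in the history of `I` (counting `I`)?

5

Walking parent pointers from I: reachable set = {C, D, G, H, I}.
That is 5 commits.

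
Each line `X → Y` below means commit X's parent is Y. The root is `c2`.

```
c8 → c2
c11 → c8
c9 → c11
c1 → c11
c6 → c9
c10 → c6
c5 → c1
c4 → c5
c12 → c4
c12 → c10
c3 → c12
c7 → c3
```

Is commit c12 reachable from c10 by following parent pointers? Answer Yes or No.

Ancestors of c10: {c10, c11, c2, c6, c8, c9}.
c12 is not in that set, so it is not an ancestor of c10.

No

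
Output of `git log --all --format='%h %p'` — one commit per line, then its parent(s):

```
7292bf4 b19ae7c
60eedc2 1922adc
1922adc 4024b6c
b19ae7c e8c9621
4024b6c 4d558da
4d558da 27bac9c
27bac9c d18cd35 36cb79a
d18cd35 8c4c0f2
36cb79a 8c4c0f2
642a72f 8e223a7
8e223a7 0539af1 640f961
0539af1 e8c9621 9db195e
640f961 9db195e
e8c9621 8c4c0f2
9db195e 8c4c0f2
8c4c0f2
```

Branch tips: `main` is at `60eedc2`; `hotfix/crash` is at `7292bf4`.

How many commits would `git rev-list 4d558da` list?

Walking parent pointers from 4d558da: reachable set = {27bac9c, 36cb79a, 4d558da, 8c4c0f2, d18cd35}.
That is 5 commits.

5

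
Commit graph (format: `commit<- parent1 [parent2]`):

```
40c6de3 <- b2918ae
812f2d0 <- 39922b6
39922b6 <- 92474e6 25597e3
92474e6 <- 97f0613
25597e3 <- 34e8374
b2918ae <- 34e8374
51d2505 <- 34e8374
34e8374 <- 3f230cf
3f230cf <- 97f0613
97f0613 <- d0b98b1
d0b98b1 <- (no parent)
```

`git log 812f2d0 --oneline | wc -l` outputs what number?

Walking parent pointers from 812f2d0: reachable set = {25597e3, 34e8374, 39922b6, 3f230cf, 812f2d0, 92474e6, 97f0613, d0b98b1}.
That is 8 commits.

8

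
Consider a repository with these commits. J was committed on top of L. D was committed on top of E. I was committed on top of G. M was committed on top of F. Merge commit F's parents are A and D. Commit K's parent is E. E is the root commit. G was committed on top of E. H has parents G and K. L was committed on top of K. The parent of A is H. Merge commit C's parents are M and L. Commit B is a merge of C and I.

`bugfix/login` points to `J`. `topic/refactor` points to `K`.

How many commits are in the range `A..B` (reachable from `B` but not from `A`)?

7

Reachable from B: {A, B, C, D, E, F, G, H, I, K, L, M}.
Reachable from A: {A, E, G, H, K}.
In B's history but not A's: {B, C, D, F, I, L, M} — 7 commits.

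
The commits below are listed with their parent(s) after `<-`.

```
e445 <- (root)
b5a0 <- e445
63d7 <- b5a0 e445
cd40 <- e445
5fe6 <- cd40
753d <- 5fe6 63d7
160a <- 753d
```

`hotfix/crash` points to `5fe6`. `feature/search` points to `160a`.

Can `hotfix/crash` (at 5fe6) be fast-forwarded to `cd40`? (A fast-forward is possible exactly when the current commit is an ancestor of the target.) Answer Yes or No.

No

A fast-forward from 5fe6 to cd40 is possible iff 5fe6 is an ancestor of cd40.
Ancestors of cd40: {cd40, e445}.
5fe6 is not among them, so fast-forward is not possible.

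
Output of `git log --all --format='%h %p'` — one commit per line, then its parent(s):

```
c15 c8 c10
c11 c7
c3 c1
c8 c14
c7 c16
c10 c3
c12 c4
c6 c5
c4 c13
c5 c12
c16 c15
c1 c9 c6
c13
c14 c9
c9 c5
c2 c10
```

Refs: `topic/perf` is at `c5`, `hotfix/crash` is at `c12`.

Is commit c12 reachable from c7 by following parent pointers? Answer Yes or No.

Yes

Ancestors of c7 (commits reachable by following parents): {c1, c10, c12, c13, c14, c15, c16, c3, c4, c5, c6, c7, c8, c9}.
c12 is in that set, so it is an ancestor of c7.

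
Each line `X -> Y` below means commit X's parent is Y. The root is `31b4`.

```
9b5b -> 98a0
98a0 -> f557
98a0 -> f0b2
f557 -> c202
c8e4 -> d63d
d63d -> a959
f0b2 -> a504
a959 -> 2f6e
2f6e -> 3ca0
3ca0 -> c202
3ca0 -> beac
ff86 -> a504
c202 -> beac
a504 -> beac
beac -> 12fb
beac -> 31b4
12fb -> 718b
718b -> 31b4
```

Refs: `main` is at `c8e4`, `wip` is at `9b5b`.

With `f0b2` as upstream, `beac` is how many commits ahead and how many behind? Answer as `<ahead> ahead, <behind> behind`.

0 ahead, 2 behind

Reachable from beac: {12fb, 31b4, 718b, beac}.
Reachable from f0b2: {12fb, 31b4, 718b, a504, beac, f0b2}.
Only in beac's history (ahead): {} — 0.
Only in f0b2's history (behind): {a504, f0b2} — 2.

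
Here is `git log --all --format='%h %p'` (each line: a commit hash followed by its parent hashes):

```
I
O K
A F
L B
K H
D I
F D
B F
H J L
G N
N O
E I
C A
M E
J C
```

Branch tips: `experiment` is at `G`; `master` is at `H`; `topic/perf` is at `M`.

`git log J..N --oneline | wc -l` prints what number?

Reachable from N: {A, B, C, D, F, H, I, J, K, L, N, O}.
Reachable from J: {A, C, D, F, I, J}.
In N's history but not J's: {B, H, K, L, N, O} — 6 commits.

6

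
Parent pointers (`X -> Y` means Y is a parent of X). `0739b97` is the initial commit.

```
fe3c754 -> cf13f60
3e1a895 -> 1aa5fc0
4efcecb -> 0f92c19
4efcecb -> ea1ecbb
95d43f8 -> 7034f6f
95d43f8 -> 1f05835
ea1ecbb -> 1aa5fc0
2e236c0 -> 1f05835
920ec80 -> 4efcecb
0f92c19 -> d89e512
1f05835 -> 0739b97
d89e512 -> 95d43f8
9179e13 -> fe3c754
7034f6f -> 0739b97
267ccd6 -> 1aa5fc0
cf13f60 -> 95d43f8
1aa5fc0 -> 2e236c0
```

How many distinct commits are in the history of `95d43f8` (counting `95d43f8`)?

Walking parent pointers from 95d43f8: reachable set = {0739b97, 1f05835, 7034f6f, 95d43f8}.
That is 4 commits.

4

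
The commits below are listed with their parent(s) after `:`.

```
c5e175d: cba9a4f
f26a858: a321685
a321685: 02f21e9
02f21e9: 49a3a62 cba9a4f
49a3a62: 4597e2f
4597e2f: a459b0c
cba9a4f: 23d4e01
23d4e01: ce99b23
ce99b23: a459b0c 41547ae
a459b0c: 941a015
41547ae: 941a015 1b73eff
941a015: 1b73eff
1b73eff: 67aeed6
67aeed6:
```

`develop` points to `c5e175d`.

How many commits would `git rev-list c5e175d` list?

Walking parent pointers from c5e175d: reachable set = {1b73eff, 23d4e01, 41547ae, 67aeed6, 941a015, a459b0c, c5e175d, cba9a4f, ce99b23}.
That is 9 commits.

9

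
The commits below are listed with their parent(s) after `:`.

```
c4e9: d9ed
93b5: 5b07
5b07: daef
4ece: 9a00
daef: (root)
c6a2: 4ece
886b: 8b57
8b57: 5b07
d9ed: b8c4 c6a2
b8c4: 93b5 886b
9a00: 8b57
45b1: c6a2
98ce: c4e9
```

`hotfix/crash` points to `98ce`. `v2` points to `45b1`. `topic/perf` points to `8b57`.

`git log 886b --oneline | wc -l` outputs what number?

4

Walking parent pointers from 886b: reachable set = {5b07, 886b, 8b57, daef}.
That is 4 commits.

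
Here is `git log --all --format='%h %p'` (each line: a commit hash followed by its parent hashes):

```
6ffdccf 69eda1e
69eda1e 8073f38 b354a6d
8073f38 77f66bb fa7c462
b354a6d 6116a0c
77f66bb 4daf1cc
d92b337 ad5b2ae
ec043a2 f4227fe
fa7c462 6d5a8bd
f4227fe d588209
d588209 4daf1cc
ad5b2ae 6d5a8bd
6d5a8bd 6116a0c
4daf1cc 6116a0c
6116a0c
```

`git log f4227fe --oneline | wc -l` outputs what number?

Walking parent pointers from f4227fe: reachable set = {4daf1cc, 6116a0c, d588209, f4227fe}.
That is 4 commits.

4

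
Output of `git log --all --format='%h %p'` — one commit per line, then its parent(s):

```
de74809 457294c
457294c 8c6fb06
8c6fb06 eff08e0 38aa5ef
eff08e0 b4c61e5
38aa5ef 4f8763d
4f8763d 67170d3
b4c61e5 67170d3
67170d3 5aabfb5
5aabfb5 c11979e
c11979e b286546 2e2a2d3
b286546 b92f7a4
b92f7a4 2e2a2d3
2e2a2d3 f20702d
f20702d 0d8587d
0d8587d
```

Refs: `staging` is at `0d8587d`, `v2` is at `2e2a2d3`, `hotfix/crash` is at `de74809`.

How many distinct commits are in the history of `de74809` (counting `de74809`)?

15

Walking parent pointers from de74809: reachable set = {0d8587d, 2e2a2d3, 38aa5ef, 457294c, 4f8763d, 5aabfb5, 67170d3, 8c6fb06, b286546, b4c61e5, b92f7a4, c11979e, de74809, eff08e0, f20702d}.
That is 15 commits.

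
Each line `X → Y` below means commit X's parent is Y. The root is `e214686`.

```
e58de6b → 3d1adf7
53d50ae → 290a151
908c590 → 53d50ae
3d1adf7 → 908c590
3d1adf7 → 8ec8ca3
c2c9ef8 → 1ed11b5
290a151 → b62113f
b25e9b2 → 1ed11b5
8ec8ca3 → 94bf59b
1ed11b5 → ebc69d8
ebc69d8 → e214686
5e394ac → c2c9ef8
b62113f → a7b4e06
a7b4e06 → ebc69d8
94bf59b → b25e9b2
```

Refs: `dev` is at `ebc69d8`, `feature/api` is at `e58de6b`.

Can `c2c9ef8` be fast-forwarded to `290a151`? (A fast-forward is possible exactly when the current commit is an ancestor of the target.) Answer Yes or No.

No

A fast-forward from c2c9ef8 to 290a151 is possible iff c2c9ef8 is an ancestor of 290a151.
Ancestors of 290a151: {290a151, a7b4e06, b62113f, e214686, ebc69d8}.
c2c9ef8 is not among them, so fast-forward is not possible.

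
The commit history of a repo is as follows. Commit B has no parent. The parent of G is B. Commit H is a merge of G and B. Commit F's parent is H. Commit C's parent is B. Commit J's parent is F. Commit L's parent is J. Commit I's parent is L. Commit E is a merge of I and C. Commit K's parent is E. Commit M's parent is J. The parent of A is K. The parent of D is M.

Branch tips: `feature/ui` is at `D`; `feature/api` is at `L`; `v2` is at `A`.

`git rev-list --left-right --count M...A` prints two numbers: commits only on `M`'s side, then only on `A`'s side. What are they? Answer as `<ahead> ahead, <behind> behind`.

Reachable from M: {B, F, G, H, J, M}.
Reachable from A: {A, B, C, E, F, G, H, I, J, K, L}.
Only in M's history (ahead): {M} — 1.
Only in A's history (behind): {A, C, E, I, K, L} — 6.

1 ahead, 6 behind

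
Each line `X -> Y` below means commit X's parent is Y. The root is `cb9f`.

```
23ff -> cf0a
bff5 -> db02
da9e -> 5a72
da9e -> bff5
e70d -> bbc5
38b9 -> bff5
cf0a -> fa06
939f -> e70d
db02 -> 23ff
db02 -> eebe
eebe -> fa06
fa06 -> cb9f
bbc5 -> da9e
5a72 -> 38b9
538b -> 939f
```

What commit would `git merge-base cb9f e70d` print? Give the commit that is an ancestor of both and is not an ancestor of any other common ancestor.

Ancestors of cb9f: {cb9f}.
Ancestors of e70d: {23ff, 38b9, 5a72, bbc5, bff5, cb9f, cf0a, da9e, db02, e70d, eebe, fa06}.
Common ancestors: {cb9f}.
The only common ancestor is cb9f, so it is the merge base.

cb9f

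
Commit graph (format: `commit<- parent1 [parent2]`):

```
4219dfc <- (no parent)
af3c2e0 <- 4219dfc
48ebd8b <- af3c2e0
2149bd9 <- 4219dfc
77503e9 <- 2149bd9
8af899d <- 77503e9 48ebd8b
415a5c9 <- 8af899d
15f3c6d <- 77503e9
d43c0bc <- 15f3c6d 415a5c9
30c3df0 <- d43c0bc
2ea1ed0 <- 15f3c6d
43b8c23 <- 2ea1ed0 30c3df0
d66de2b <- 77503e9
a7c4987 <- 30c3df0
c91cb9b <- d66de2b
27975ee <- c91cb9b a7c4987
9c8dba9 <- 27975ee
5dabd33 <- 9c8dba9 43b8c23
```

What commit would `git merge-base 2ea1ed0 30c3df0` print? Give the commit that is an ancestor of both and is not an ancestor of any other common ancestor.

15f3c6d

Ancestors of 2ea1ed0: {15f3c6d, 2149bd9, 2ea1ed0, 4219dfc, 77503e9}.
Ancestors of 30c3df0: {15f3c6d, 2149bd9, 30c3df0, 415a5c9, 4219dfc, 48ebd8b, 77503e9, 8af899d, af3c2e0, d43c0bc}.
Common ancestors: {15f3c6d, 2149bd9, 4219dfc, 77503e9}.
Among these, 15f3c6d is not an ancestor of any other common ancestor — it is the merge base.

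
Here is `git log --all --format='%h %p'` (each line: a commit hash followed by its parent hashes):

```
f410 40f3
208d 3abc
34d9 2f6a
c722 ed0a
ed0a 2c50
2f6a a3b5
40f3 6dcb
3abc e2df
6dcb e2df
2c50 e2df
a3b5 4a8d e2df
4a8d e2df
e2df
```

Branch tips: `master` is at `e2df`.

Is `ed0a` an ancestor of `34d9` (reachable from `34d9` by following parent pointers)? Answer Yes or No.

No

Ancestors of 34d9: {2f6a, 34d9, 4a8d, a3b5, e2df}.
ed0a is not in that set, so it is not an ancestor of 34d9.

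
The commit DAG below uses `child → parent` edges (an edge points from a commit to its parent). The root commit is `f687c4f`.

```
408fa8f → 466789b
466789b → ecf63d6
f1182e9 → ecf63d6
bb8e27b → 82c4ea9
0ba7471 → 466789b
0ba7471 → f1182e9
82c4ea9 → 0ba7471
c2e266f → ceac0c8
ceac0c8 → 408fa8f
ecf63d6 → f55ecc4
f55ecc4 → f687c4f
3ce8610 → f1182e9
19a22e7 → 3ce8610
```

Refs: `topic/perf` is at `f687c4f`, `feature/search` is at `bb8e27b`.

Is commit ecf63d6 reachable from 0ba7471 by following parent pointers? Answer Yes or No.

Ancestors of 0ba7471 (commits reachable by following parents): {0ba7471, 466789b, ecf63d6, f1182e9, f55ecc4, f687c4f}.
ecf63d6 is in that set, so it is an ancestor of 0ba7471.

Yes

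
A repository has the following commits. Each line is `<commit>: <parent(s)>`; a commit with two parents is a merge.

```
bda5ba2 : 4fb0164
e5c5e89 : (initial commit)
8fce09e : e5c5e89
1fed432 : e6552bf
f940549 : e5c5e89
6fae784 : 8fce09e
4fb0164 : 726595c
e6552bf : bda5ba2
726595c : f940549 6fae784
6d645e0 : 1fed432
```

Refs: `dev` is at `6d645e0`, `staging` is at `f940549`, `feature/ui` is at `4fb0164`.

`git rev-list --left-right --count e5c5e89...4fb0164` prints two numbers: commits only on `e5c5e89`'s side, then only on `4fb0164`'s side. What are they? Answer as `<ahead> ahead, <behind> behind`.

0 ahead, 5 behind

Reachable from e5c5e89: {e5c5e89}.
Reachable from 4fb0164: {4fb0164, 6fae784, 726595c, 8fce09e, e5c5e89, f940549}.
Only in e5c5e89's history (ahead): {} — 0.
Only in 4fb0164's history (behind): {4fb0164, 6fae784, 726595c, 8fce09e, f940549} — 5.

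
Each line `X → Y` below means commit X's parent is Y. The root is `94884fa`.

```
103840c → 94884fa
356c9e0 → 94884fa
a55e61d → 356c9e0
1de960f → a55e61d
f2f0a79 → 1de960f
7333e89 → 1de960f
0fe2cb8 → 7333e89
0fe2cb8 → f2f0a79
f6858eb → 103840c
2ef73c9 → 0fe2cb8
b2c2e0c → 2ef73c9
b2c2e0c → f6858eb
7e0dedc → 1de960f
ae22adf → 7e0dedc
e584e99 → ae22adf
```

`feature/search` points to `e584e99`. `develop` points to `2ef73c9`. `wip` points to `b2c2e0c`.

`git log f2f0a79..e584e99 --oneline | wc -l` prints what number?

3

Reachable from e584e99: {1de960f, 356c9e0, 7e0dedc, 94884fa, a55e61d, ae22adf, e584e99}.
Reachable from f2f0a79: {1de960f, 356c9e0, 94884fa, a55e61d, f2f0a79}.
In e584e99's history but not f2f0a79's: {7e0dedc, ae22adf, e584e99} — 3 commits.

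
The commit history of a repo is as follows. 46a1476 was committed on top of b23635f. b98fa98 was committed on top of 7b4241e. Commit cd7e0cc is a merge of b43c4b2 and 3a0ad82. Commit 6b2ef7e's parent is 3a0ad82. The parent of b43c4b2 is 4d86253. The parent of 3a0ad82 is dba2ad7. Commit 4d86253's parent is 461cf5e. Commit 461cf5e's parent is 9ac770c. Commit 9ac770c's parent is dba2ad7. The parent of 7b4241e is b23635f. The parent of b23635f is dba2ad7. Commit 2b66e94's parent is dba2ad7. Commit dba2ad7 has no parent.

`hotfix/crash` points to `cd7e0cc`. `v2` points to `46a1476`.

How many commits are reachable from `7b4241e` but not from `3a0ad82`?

Reachable from 7b4241e: {7b4241e, b23635f, dba2ad7}.
Reachable from 3a0ad82: {3a0ad82, dba2ad7}.
In 7b4241e's history but not 3a0ad82's: {7b4241e, b23635f} — 2 commits.

2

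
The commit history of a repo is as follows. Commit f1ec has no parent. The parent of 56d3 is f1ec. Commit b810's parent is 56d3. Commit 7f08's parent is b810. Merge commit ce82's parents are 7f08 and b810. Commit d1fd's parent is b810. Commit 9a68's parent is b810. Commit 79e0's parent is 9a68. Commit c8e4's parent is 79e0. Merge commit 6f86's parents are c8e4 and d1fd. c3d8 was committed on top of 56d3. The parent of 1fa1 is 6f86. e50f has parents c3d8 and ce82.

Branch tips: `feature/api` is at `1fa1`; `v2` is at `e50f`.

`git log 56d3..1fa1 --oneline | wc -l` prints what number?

7

Reachable from 1fa1: {1fa1, 56d3, 6f86, 79e0, 9a68, b810, c8e4, d1fd, f1ec}.
Reachable from 56d3: {56d3, f1ec}.
In 1fa1's history but not 56d3's: {1fa1, 6f86, 79e0, 9a68, b810, c8e4, d1fd} — 7 commits.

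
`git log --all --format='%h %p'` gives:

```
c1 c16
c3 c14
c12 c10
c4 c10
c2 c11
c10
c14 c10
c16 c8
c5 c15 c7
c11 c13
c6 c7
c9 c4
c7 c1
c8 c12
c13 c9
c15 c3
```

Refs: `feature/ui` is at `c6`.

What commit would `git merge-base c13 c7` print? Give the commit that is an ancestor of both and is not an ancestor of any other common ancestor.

Ancestors of c13: {c10, c13, c4, c9}.
Ancestors of c7: {c1, c10, c12, c16, c7, c8}.
Common ancestors: {c10}.
The only common ancestor is c10, so it is the merge base.

c10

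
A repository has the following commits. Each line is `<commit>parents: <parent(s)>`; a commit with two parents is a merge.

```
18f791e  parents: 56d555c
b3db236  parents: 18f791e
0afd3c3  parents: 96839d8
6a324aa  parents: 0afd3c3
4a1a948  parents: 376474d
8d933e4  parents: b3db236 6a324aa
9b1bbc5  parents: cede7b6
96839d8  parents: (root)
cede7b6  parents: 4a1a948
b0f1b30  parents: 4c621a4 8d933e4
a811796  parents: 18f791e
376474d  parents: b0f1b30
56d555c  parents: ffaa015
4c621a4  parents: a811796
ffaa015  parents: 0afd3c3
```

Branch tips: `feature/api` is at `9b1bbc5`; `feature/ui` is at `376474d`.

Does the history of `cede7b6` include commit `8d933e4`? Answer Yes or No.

Yes

Ancestors of cede7b6 (commits reachable by following parents): {0afd3c3, 18f791e, 376474d, 4a1a948, 4c621a4, 56d555c, 6a324aa, 8d933e4, 96839d8, a811796, b0f1b30, b3db236, cede7b6, ffaa015}.
8d933e4 is in that set, so it is an ancestor of cede7b6.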